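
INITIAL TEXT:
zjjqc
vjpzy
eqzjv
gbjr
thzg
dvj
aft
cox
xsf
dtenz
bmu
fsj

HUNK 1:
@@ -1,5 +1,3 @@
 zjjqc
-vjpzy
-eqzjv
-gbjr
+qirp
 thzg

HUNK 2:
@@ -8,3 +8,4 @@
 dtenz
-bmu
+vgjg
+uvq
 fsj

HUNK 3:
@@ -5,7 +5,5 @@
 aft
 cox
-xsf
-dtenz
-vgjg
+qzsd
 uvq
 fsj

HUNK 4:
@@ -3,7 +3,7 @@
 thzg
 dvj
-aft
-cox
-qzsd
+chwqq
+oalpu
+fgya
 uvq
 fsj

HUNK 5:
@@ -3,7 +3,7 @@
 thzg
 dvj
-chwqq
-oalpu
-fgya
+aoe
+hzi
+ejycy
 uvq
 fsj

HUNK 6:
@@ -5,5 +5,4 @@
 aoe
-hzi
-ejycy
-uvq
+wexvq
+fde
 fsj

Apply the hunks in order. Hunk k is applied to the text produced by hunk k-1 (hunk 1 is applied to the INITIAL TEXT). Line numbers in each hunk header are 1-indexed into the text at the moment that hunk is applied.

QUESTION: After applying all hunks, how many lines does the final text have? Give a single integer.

Hunk 1: at line 1 remove [vjpzy,eqzjv,gbjr] add [qirp] -> 10 lines: zjjqc qirp thzg dvj aft cox xsf dtenz bmu fsj
Hunk 2: at line 8 remove [bmu] add [vgjg,uvq] -> 11 lines: zjjqc qirp thzg dvj aft cox xsf dtenz vgjg uvq fsj
Hunk 3: at line 5 remove [xsf,dtenz,vgjg] add [qzsd] -> 9 lines: zjjqc qirp thzg dvj aft cox qzsd uvq fsj
Hunk 4: at line 3 remove [aft,cox,qzsd] add [chwqq,oalpu,fgya] -> 9 lines: zjjqc qirp thzg dvj chwqq oalpu fgya uvq fsj
Hunk 5: at line 3 remove [chwqq,oalpu,fgya] add [aoe,hzi,ejycy] -> 9 lines: zjjqc qirp thzg dvj aoe hzi ejycy uvq fsj
Hunk 6: at line 5 remove [hzi,ejycy,uvq] add [wexvq,fde] -> 8 lines: zjjqc qirp thzg dvj aoe wexvq fde fsj
Final line count: 8

Answer: 8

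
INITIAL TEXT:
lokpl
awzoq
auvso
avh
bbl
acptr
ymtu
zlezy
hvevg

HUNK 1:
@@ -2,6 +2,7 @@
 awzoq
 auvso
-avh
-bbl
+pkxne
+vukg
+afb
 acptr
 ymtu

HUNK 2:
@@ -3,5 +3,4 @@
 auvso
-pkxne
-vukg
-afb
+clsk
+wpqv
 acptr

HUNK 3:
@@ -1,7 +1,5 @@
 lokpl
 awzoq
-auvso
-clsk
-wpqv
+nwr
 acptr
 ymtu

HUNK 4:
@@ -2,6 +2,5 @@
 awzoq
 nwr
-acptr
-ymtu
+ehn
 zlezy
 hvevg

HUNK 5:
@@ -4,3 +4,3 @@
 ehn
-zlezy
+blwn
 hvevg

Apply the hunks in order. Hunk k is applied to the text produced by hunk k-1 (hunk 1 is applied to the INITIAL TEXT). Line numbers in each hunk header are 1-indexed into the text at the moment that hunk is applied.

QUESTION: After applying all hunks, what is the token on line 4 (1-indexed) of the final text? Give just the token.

Hunk 1: at line 2 remove [avh,bbl] add [pkxne,vukg,afb] -> 10 lines: lokpl awzoq auvso pkxne vukg afb acptr ymtu zlezy hvevg
Hunk 2: at line 3 remove [pkxne,vukg,afb] add [clsk,wpqv] -> 9 lines: lokpl awzoq auvso clsk wpqv acptr ymtu zlezy hvevg
Hunk 3: at line 1 remove [auvso,clsk,wpqv] add [nwr] -> 7 lines: lokpl awzoq nwr acptr ymtu zlezy hvevg
Hunk 4: at line 2 remove [acptr,ymtu] add [ehn] -> 6 lines: lokpl awzoq nwr ehn zlezy hvevg
Hunk 5: at line 4 remove [zlezy] add [blwn] -> 6 lines: lokpl awzoq nwr ehn blwn hvevg
Final line 4: ehn

Answer: ehn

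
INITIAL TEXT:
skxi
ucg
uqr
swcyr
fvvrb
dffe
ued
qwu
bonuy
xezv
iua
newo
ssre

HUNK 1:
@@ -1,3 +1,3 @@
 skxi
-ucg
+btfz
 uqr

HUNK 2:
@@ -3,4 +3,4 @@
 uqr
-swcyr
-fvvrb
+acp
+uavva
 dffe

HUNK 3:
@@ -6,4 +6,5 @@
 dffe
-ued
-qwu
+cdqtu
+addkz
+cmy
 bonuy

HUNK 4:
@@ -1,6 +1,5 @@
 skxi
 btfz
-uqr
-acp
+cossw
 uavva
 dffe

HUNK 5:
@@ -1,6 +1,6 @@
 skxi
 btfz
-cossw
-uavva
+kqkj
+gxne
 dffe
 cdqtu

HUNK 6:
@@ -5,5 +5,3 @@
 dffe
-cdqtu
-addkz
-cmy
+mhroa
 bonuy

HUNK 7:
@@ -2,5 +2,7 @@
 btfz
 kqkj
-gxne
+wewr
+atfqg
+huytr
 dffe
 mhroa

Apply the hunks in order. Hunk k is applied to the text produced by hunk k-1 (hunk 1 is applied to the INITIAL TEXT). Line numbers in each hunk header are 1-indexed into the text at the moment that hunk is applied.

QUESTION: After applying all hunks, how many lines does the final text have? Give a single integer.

Answer: 13

Derivation:
Hunk 1: at line 1 remove [ucg] add [btfz] -> 13 lines: skxi btfz uqr swcyr fvvrb dffe ued qwu bonuy xezv iua newo ssre
Hunk 2: at line 3 remove [swcyr,fvvrb] add [acp,uavva] -> 13 lines: skxi btfz uqr acp uavva dffe ued qwu bonuy xezv iua newo ssre
Hunk 3: at line 6 remove [ued,qwu] add [cdqtu,addkz,cmy] -> 14 lines: skxi btfz uqr acp uavva dffe cdqtu addkz cmy bonuy xezv iua newo ssre
Hunk 4: at line 1 remove [uqr,acp] add [cossw] -> 13 lines: skxi btfz cossw uavva dffe cdqtu addkz cmy bonuy xezv iua newo ssre
Hunk 5: at line 1 remove [cossw,uavva] add [kqkj,gxne] -> 13 lines: skxi btfz kqkj gxne dffe cdqtu addkz cmy bonuy xezv iua newo ssre
Hunk 6: at line 5 remove [cdqtu,addkz,cmy] add [mhroa] -> 11 lines: skxi btfz kqkj gxne dffe mhroa bonuy xezv iua newo ssre
Hunk 7: at line 2 remove [gxne] add [wewr,atfqg,huytr] -> 13 lines: skxi btfz kqkj wewr atfqg huytr dffe mhroa bonuy xezv iua newo ssre
Final line count: 13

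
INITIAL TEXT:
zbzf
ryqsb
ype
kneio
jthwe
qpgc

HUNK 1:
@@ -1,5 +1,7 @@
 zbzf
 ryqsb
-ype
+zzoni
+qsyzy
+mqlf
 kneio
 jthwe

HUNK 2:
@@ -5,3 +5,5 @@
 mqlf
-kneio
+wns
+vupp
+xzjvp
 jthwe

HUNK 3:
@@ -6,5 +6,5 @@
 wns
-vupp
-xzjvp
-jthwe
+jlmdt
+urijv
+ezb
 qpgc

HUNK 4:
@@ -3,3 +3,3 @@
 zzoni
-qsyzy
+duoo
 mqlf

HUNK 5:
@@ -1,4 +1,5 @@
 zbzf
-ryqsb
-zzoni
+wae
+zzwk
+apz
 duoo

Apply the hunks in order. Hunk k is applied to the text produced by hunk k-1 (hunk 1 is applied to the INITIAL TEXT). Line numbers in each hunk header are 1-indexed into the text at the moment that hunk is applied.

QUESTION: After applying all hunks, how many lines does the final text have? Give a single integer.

Answer: 11

Derivation:
Hunk 1: at line 1 remove [ype] add [zzoni,qsyzy,mqlf] -> 8 lines: zbzf ryqsb zzoni qsyzy mqlf kneio jthwe qpgc
Hunk 2: at line 5 remove [kneio] add [wns,vupp,xzjvp] -> 10 lines: zbzf ryqsb zzoni qsyzy mqlf wns vupp xzjvp jthwe qpgc
Hunk 3: at line 6 remove [vupp,xzjvp,jthwe] add [jlmdt,urijv,ezb] -> 10 lines: zbzf ryqsb zzoni qsyzy mqlf wns jlmdt urijv ezb qpgc
Hunk 4: at line 3 remove [qsyzy] add [duoo] -> 10 lines: zbzf ryqsb zzoni duoo mqlf wns jlmdt urijv ezb qpgc
Hunk 5: at line 1 remove [ryqsb,zzoni] add [wae,zzwk,apz] -> 11 lines: zbzf wae zzwk apz duoo mqlf wns jlmdt urijv ezb qpgc
Final line count: 11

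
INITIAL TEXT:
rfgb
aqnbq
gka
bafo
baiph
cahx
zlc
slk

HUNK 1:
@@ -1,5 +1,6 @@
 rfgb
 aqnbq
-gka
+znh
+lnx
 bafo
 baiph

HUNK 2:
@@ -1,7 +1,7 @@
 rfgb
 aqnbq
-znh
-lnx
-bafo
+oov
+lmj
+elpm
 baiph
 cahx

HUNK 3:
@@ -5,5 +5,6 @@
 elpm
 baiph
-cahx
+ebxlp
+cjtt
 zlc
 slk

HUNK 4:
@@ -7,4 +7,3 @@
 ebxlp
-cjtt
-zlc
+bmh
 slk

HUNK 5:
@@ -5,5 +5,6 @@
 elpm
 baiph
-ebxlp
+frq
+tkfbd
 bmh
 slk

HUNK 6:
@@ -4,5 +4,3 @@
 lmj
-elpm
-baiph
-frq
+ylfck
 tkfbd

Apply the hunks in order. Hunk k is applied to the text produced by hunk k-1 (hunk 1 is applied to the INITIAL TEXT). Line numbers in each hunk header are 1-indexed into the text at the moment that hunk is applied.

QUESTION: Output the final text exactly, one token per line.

Answer: rfgb
aqnbq
oov
lmj
ylfck
tkfbd
bmh
slk

Derivation:
Hunk 1: at line 1 remove [gka] add [znh,lnx] -> 9 lines: rfgb aqnbq znh lnx bafo baiph cahx zlc slk
Hunk 2: at line 1 remove [znh,lnx,bafo] add [oov,lmj,elpm] -> 9 lines: rfgb aqnbq oov lmj elpm baiph cahx zlc slk
Hunk 3: at line 5 remove [cahx] add [ebxlp,cjtt] -> 10 lines: rfgb aqnbq oov lmj elpm baiph ebxlp cjtt zlc slk
Hunk 4: at line 7 remove [cjtt,zlc] add [bmh] -> 9 lines: rfgb aqnbq oov lmj elpm baiph ebxlp bmh slk
Hunk 5: at line 5 remove [ebxlp] add [frq,tkfbd] -> 10 lines: rfgb aqnbq oov lmj elpm baiph frq tkfbd bmh slk
Hunk 6: at line 4 remove [elpm,baiph,frq] add [ylfck] -> 8 lines: rfgb aqnbq oov lmj ylfck tkfbd bmh slk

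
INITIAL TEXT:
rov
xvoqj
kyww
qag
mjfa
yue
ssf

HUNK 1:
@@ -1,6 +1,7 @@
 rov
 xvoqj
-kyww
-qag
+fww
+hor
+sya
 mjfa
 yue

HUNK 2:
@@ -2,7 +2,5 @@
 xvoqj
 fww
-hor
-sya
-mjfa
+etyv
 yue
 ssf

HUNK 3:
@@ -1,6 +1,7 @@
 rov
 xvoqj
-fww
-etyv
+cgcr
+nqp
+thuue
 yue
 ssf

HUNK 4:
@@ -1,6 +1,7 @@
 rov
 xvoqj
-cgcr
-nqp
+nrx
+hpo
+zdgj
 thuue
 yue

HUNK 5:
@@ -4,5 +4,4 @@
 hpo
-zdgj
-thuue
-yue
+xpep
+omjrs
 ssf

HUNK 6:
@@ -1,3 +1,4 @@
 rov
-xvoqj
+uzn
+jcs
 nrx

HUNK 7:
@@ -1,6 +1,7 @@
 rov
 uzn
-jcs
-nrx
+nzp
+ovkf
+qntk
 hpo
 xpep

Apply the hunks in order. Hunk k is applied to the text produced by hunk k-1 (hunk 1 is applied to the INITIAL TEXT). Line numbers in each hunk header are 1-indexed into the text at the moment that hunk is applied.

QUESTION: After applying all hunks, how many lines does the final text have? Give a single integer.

Hunk 1: at line 1 remove [kyww,qag] add [fww,hor,sya] -> 8 lines: rov xvoqj fww hor sya mjfa yue ssf
Hunk 2: at line 2 remove [hor,sya,mjfa] add [etyv] -> 6 lines: rov xvoqj fww etyv yue ssf
Hunk 3: at line 1 remove [fww,etyv] add [cgcr,nqp,thuue] -> 7 lines: rov xvoqj cgcr nqp thuue yue ssf
Hunk 4: at line 1 remove [cgcr,nqp] add [nrx,hpo,zdgj] -> 8 lines: rov xvoqj nrx hpo zdgj thuue yue ssf
Hunk 5: at line 4 remove [zdgj,thuue,yue] add [xpep,omjrs] -> 7 lines: rov xvoqj nrx hpo xpep omjrs ssf
Hunk 6: at line 1 remove [xvoqj] add [uzn,jcs] -> 8 lines: rov uzn jcs nrx hpo xpep omjrs ssf
Hunk 7: at line 1 remove [jcs,nrx] add [nzp,ovkf,qntk] -> 9 lines: rov uzn nzp ovkf qntk hpo xpep omjrs ssf
Final line count: 9

Answer: 9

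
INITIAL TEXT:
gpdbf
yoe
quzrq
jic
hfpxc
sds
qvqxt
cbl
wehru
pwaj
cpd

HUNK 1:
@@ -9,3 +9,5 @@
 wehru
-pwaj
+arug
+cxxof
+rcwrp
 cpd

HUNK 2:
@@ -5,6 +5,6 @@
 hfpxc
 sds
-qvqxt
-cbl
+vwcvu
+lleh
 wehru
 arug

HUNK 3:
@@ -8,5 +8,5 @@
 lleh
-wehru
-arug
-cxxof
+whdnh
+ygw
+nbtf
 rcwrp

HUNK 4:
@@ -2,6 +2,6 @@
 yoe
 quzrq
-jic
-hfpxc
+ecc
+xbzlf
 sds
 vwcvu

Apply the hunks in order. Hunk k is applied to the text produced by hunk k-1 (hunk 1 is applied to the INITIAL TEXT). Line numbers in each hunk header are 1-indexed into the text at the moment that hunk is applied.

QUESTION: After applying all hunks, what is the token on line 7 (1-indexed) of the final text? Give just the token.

Hunk 1: at line 9 remove [pwaj] add [arug,cxxof,rcwrp] -> 13 lines: gpdbf yoe quzrq jic hfpxc sds qvqxt cbl wehru arug cxxof rcwrp cpd
Hunk 2: at line 5 remove [qvqxt,cbl] add [vwcvu,lleh] -> 13 lines: gpdbf yoe quzrq jic hfpxc sds vwcvu lleh wehru arug cxxof rcwrp cpd
Hunk 3: at line 8 remove [wehru,arug,cxxof] add [whdnh,ygw,nbtf] -> 13 lines: gpdbf yoe quzrq jic hfpxc sds vwcvu lleh whdnh ygw nbtf rcwrp cpd
Hunk 4: at line 2 remove [jic,hfpxc] add [ecc,xbzlf] -> 13 lines: gpdbf yoe quzrq ecc xbzlf sds vwcvu lleh whdnh ygw nbtf rcwrp cpd
Final line 7: vwcvu

Answer: vwcvu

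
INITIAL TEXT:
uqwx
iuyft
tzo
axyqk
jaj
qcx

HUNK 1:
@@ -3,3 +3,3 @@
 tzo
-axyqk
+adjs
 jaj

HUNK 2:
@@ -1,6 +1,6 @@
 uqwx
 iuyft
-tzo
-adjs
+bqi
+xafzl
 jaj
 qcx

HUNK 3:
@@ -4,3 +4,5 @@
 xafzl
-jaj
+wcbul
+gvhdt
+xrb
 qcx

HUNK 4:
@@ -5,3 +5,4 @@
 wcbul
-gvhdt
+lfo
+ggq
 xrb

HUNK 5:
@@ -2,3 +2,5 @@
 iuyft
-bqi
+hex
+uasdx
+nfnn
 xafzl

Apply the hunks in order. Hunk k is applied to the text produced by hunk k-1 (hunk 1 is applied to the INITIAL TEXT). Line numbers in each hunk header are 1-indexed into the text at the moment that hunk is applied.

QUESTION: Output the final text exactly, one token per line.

Hunk 1: at line 3 remove [axyqk] add [adjs] -> 6 lines: uqwx iuyft tzo adjs jaj qcx
Hunk 2: at line 1 remove [tzo,adjs] add [bqi,xafzl] -> 6 lines: uqwx iuyft bqi xafzl jaj qcx
Hunk 3: at line 4 remove [jaj] add [wcbul,gvhdt,xrb] -> 8 lines: uqwx iuyft bqi xafzl wcbul gvhdt xrb qcx
Hunk 4: at line 5 remove [gvhdt] add [lfo,ggq] -> 9 lines: uqwx iuyft bqi xafzl wcbul lfo ggq xrb qcx
Hunk 5: at line 2 remove [bqi] add [hex,uasdx,nfnn] -> 11 lines: uqwx iuyft hex uasdx nfnn xafzl wcbul lfo ggq xrb qcx

Answer: uqwx
iuyft
hex
uasdx
nfnn
xafzl
wcbul
lfo
ggq
xrb
qcx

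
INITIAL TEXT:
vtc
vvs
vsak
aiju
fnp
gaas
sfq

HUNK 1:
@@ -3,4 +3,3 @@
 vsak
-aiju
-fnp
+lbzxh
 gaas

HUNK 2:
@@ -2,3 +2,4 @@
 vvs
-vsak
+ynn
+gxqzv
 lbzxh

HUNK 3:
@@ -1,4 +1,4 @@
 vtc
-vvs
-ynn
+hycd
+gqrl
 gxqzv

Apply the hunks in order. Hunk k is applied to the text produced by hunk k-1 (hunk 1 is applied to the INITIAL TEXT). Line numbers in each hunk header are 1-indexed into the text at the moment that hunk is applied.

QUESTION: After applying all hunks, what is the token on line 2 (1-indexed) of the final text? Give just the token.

Hunk 1: at line 3 remove [aiju,fnp] add [lbzxh] -> 6 lines: vtc vvs vsak lbzxh gaas sfq
Hunk 2: at line 2 remove [vsak] add [ynn,gxqzv] -> 7 lines: vtc vvs ynn gxqzv lbzxh gaas sfq
Hunk 3: at line 1 remove [vvs,ynn] add [hycd,gqrl] -> 7 lines: vtc hycd gqrl gxqzv lbzxh gaas sfq
Final line 2: hycd

Answer: hycd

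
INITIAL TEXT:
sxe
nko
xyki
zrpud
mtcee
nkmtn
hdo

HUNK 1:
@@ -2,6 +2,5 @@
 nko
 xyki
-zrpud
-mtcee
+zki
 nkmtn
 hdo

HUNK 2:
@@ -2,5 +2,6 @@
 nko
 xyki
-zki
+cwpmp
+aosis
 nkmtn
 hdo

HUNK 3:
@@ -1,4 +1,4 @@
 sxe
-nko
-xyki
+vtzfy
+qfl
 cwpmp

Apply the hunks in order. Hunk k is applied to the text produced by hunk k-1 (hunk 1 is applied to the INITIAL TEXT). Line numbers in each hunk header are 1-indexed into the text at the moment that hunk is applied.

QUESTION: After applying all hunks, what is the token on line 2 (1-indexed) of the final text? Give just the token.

Hunk 1: at line 2 remove [zrpud,mtcee] add [zki] -> 6 lines: sxe nko xyki zki nkmtn hdo
Hunk 2: at line 2 remove [zki] add [cwpmp,aosis] -> 7 lines: sxe nko xyki cwpmp aosis nkmtn hdo
Hunk 3: at line 1 remove [nko,xyki] add [vtzfy,qfl] -> 7 lines: sxe vtzfy qfl cwpmp aosis nkmtn hdo
Final line 2: vtzfy

Answer: vtzfy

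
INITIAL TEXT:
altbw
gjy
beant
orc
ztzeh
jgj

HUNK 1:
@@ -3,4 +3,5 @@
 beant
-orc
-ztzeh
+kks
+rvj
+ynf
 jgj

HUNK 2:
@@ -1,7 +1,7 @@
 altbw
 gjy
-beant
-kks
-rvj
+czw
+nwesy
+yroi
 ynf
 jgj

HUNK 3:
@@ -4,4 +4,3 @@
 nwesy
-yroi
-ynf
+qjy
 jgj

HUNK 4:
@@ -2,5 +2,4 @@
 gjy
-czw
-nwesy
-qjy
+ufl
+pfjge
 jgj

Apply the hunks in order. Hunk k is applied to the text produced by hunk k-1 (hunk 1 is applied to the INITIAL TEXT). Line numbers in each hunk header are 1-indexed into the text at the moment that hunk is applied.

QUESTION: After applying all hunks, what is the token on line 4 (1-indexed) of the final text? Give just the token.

Hunk 1: at line 3 remove [orc,ztzeh] add [kks,rvj,ynf] -> 7 lines: altbw gjy beant kks rvj ynf jgj
Hunk 2: at line 1 remove [beant,kks,rvj] add [czw,nwesy,yroi] -> 7 lines: altbw gjy czw nwesy yroi ynf jgj
Hunk 3: at line 4 remove [yroi,ynf] add [qjy] -> 6 lines: altbw gjy czw nwesy qjy jgj
Hunk 4: at line 2 remove [czw,nwesy,qjy] add [ufl,pfjge] -> 5 lines: altbw gjy ufl pfjge jgj
Final line 4: pfjge

Answer: pfjge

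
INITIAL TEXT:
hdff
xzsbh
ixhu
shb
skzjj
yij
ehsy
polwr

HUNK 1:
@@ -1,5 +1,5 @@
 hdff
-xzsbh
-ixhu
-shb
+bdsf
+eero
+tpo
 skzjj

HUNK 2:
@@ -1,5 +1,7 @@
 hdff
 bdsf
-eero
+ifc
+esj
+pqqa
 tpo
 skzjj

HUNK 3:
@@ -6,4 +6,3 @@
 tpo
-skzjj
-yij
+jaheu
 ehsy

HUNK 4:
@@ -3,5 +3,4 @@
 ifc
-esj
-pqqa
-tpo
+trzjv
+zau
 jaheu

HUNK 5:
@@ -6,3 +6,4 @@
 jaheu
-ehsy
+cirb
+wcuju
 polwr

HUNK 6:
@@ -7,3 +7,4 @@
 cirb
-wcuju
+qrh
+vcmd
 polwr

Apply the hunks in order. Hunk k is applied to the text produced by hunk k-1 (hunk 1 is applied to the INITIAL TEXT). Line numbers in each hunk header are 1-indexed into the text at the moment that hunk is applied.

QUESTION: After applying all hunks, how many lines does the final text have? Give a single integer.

Answer: 10

Derivation:
Hunk 1: at line 1 remove [xzsbh,ixhu,shb] add [bdsf,eero,tpo] -> 8 lines: hdff bdsf eero tpo skzjj yij ehsy polwr
Hunk 2: at line 1 remove [eero] add [ifc,esj,pqqa] -> 10 lines: hdff bdsf ifc esj pqqa tpo skzjj yij ehsy polwr
Hunk 3: at line 6 remove [skzjj,yij] add [jaheu] -> 9 lines: hdff bdsf ifc esj pqqa tpo jaheu ehsy polwr
Hunk 4: at line 3 remove [esj,pqqa,tpo] add [trzjv,zau] -> 8 lines: hdff bdsf ifc trzjv zau jaheu ehsy polwr
Hunk 5: at line 6 remove [ehsy] add [cirb,wcuju] -> 9 lines: hdff bdsf ifc trzjv zau jaheu cirb wcuju polwr
Hunk 6: at line 7 remove [wcuju] add [qrh,vcmd] -> 10 lines: hdff bdsf ifc trzjv zau jaheu cirb qrh vcmd polwr
Final line count: 10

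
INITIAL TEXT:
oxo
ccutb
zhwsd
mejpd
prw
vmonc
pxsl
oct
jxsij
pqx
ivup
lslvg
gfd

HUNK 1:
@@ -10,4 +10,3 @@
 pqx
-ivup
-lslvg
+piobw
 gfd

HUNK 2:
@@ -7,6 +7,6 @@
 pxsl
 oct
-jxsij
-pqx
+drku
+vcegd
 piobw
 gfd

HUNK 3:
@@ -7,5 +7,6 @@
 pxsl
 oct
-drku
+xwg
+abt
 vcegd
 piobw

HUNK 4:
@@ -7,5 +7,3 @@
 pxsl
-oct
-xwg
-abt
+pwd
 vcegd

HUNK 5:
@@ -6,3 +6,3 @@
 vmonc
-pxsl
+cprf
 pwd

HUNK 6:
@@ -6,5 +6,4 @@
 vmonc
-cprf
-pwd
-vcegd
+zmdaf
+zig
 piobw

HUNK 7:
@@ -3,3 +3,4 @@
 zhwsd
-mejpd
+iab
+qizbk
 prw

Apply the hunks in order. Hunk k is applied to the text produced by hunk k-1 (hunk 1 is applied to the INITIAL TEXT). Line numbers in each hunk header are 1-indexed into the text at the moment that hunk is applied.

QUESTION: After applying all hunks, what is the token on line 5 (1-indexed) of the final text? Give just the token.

Hunk 1: at line 10 remove [ivup,lslvg] add [piobw] -> 12 lines: oxo ccutb zhwsd mejpd prw vmonc pxsl oct jxsij pqx piobw gfd
Hunk 2: at line 7 remove [jxsij,pqx] add [drku,vcegd] -> 12 lines: oxo ccutb zhwsd mejpd prw vmonc pxsl oct drku vcegd piobw gfd
Hunk 3: at line 7 remove [drku] add [xwg,abt] -> 13 lines: oxo ccutb zhwsd mejpd prw vmonc pxsl oct xwg abt vcegd piobw gfd
Hunk 4: at line 7 remove [oct,xwg,abt] add [pwd] -> 11 lines: oxo ccutb zhwsd mejpd prw vmonc pxsl pwd vcegd piobw gfd
Hunk 5: at line 6 remove [pxsl] add [cprf] -> 11 lines: oxo ccutb zhwsd mejpd prw vmonc cprf pwd vcegd piobw gfd
Hunk 6: at line 6 remove [cprf,pwd,vcegd] add [zmdaf,zig] -> 10 lines: oxo ccutb zhwsd mejpd prw vmonc zmdaf zig piobw gfd
Hunk 7: at line 3 remove [mejpd] add [iab,qizbk] -> 11 lines: oxo ccutb zhwsd iab qizbk prw vmonc zmdaf zig piobw gfd
Final line 5: qizbk

Answer: qizbk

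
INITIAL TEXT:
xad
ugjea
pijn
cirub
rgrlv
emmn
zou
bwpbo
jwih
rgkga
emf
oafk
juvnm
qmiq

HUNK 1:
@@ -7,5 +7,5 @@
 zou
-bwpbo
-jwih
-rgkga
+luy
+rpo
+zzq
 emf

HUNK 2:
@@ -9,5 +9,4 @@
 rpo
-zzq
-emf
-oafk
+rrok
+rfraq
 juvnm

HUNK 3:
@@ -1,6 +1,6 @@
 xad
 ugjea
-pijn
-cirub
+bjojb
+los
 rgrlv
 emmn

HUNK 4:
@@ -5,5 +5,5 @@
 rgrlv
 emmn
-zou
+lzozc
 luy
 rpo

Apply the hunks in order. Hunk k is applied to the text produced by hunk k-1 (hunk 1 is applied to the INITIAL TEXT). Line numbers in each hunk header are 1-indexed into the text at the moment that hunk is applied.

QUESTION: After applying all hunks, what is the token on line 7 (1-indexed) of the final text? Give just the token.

Hunk 1: at line 7 remove [bwpbo,jwih,rgkga] add [luy,rpo,zzq] -> 14 lines: xad ugjea pijn cirub rgrlv emmn zou luy rpo zzq emf oafk juvnm qmiq
Hunk 2: at line 9 remove [zzq,emf,oafk] add [rrok,rfraq] -> 13 lines: xad ugjea pijn cirub rgrlv emmn zou luy rpo rrok rfraq juvnm qmiq
Hunk 3: at line 1 remove [pijn,cirub] add [bjojb,los] -> 13 lines: xad ugjea bjojb los rgrlv emmn zou luy rpo rrok rfraq juvnm qmiq
Hunk 4: at line 5 remove [zou] add [lzozc] -> 13 lines: xad ugjea bjojb los rgrlv emmn lzozc luy rpo rrok rfraq juvnm qmiq
Final line 7: lzozc

Answer: lzozc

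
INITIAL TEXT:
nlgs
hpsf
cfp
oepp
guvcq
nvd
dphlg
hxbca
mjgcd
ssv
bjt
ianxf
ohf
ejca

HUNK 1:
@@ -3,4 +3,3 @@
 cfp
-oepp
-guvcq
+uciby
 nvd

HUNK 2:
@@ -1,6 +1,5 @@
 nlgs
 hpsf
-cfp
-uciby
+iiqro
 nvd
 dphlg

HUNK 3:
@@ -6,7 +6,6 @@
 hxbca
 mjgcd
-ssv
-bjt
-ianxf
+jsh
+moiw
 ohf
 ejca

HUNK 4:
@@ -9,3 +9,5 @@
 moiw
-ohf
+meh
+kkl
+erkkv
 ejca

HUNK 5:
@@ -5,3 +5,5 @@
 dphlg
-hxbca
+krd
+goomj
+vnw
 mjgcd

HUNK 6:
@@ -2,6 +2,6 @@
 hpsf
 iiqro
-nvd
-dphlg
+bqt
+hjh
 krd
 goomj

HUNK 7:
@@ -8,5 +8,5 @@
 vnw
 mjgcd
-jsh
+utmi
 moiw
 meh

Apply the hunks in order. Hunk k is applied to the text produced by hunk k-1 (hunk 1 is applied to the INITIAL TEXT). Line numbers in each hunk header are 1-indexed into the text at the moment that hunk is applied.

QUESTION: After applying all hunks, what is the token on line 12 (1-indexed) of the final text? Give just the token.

Answer: meh

Derivation:
Hunk 1: at line 3 remove [oepp,guvcq] add [uciby] -> 13 lines: nlgs hpsf cfp uciby nvd dphlg hxbca mjgcd ssv bjt ianxf ohf ejca
Hunk 2: at line 1 remove [cfp,uciby] add [iiqro] -> 12 lines: nlgs hpsf iiqro nvd dphlg hxbca mjgcd ssv bjt ianxf ohf ejca
Hunk 3: at line 6 remove [ssv,bjt,ianxf] add [jsh,moiw] -> 11 lines: nlgs hpsf iiqro nvd dphlg hxbca mjgcd jsh moiw ohf ejca
Hunk 4: at line 9 remove [ohf] add [meh,kkl,erkkv] -> 13 lines: nlgs hpsf iiqro nvd dphlg hxbca mjgcd jsh moiw meh kkl erkkv ejca
Hunk 5: at line 5 remove [hxbca] add [krd,goomj,vnw] -> 15 lines: nlgs hpsf iiqro nvd dphlg krd goomj vnw mjgcd jsh moiw meh kkl erkkv ejca
Hunk 6: at line 2 remove [nvd,dphlg] add [bqt,hjh] -> 15 lines: nlgs hpsf iiqro bqt hjh krd goomj vnw mjgcd jsh moiw meh kkl erkkv ejca
Hunk 7: at line 8 remove [jsh] add [utmi] -> 15 lines: nlgs hpsf iiqro bqt hjh krd goomj vnw mjgcd utmi moiw meh kkl erkkv ejca
Final line 12: meh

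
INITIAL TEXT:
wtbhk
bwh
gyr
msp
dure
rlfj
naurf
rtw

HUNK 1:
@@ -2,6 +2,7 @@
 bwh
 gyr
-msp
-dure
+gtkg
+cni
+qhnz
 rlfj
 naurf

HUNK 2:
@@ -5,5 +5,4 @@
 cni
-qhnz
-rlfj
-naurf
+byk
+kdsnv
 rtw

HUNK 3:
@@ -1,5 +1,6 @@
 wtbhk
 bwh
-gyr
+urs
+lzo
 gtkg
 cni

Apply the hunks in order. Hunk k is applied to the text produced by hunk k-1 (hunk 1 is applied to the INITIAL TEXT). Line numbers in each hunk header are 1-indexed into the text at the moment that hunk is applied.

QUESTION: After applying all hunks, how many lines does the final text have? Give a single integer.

Answer: 9

Derivation:
Hunk 1: at line 2 remove [msp,dure] add [gtkg,cni,qhnz] -> 9 lines: wtbhk bwh gyr gtkg cni qhnz rlfj naurf rtw
Hunk 2: at line 5 remove [qhnz,rlfj,naurf] add [byk,kdsnv] -> 8 lines: wtbhk bwh gyr gtkg cni byk kdsnv rtw
Hunk 3: at line 1 remove [gyr] add [urs,lzo] -> 9 lines: wtbhk bwh urs lzo gtkg cni byk kdsnv rtw
Final line count: 9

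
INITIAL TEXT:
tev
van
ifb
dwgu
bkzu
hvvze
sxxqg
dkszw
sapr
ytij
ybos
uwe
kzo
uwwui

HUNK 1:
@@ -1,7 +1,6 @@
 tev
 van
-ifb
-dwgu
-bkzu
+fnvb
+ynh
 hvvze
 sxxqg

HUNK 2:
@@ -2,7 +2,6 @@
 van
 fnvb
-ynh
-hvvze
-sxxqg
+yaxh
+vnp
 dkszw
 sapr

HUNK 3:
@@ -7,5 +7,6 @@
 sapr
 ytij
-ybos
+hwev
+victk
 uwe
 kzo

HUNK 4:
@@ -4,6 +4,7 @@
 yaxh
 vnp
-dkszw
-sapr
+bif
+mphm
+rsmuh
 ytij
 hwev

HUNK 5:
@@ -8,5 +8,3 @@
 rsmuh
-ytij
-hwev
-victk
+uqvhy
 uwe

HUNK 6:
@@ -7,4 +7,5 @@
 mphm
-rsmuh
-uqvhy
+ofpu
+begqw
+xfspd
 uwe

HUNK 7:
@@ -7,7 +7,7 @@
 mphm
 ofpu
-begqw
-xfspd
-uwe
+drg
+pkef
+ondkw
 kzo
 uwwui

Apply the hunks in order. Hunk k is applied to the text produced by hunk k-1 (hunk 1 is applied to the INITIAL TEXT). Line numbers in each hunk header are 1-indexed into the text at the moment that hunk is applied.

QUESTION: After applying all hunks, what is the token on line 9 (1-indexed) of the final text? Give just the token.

Hunk 1: at line 1 remove [ifb,dwgu,bkzu] add [fnvb,ynh] -> 13 lines: tev van fnvb ynh hvvze sxxqg dkszw sapr ytij ybos uwe kzo uwwui
Hunk 2: at line 2 remove [ynh,hvvze,sxxqg] add [yaxh,vnp] -> 12 lines: tev van fnvb yaxh vnp dkszw sapr ytij ybos uwe kzo uwwui
Hunk 3: at line 7 remove [ybos] add [hwev,victk] -> 13 lines: tev van fnvb yaxh vnp dkszw sapr ytij hwev victk uwe kzo uwwui
Hunk 4: at line 4 remove [dkszw,sapr] add [bif,mphm,rsmuh] -> 14 lines: tev van fnvb yaxh vnp bif mphm rsmuh ytij hwev victk uwe kzo uwwui
Hunk 5: at line 8 remove [ytij,hwev,victk] add [uqvhy] -> 12 lines: tev van fnvb yaxh vnp bif mphm rsmuh uqvhy uwe kzo uwwui
Hunk 6: at line 7 remove [rsmuh,uqvhy] add [ofpu,begqw,xfspd] -> 13 lines: tev van fnvb yaxh vnp bif mphm ofpu begqw xfspd uwe kzo uwwui
Hunk 7: at line 7 remove [begqw,xfspd,uwe] add [drg,pkef,ondkw] -> 13 lines: tev van fnvb yaxh vnp bif mphm ofpu drg pkef ondkw kzo uwwui
Final line 9: drg

Answer: drg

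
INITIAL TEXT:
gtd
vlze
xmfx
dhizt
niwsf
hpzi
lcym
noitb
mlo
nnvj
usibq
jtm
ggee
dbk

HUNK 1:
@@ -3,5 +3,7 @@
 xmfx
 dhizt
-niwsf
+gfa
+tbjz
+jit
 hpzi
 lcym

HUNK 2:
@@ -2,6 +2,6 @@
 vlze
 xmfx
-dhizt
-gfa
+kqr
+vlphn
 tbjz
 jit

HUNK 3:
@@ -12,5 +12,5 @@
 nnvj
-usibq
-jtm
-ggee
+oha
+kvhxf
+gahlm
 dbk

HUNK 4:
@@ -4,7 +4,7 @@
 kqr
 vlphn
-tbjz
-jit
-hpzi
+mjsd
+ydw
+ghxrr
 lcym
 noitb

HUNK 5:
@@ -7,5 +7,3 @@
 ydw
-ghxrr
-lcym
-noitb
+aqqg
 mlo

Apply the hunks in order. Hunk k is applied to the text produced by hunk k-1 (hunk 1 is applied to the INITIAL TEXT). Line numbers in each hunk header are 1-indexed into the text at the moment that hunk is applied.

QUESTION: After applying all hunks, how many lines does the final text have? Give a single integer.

Answer: 14

Derivation:
Hunk 1: at line 3 remove [niwsf] add [gfa,tbjz,jit] -> 16 lines: gtd vlze xmfx dhizt gfa tbjz jit hpzi lcym noitb mlo nnvj usibq jtm ggee dbk
Hunk 2: at line 2 remove [dhizt,gfa] add [kqr,vlphn] -> 16 lines: gtd vlze xmfx kqr vlphn tbjz jit hpzi lcym noitb mlo nnvj usibq jtm ggee dbk
Hunk 3: at line 12 remove [usibq,jtm,ggee] add [oha,kvhxf,gahlm] -> 16 lines: gtd vlze xmfx kqr vlphn tbjz jit hpzi lcym noitb mlo nnvj oha kvhxf gahlm dbk
Hunk 4: at line 4 remove [tbjz,jit,hpzi] add [mjsd,ydw,ghxrr] -> 16 lines: gtd vlze xmfx kqr vlphn mjsd ydw ghxrr lcym noitb mlo nnvj oha kvhxf gahlm dbk
Hunk 5: at line 7 remove [ghxrr,lcym,noitb] add [aqqg] -> 14 lines: gtd vlze xmfx kqr vlphn mjsd ydw aqqg mlo nnvj oha kvhxf gahlm dbk
Final line count: 14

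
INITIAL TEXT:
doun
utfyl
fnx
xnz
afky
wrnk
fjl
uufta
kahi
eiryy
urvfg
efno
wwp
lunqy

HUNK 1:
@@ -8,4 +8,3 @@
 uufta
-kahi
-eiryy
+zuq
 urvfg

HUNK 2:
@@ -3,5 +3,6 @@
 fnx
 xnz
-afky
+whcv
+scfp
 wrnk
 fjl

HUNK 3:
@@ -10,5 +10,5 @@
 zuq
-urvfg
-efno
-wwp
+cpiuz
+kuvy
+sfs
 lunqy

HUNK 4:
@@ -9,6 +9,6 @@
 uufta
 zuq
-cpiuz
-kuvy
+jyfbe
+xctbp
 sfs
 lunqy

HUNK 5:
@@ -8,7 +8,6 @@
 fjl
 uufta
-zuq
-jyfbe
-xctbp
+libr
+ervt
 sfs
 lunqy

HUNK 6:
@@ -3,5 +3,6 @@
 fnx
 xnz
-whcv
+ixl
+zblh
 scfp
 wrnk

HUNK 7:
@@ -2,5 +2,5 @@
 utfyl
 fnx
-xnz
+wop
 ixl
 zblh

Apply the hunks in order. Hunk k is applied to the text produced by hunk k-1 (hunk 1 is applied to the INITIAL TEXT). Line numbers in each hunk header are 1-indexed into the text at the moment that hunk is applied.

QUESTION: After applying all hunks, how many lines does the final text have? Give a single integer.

Hunk 1: at line 8 remove [kahi,eiryy] add [zuq] -> 13 lines: doun utfyl fnx xnz afky wrnk fjl uufta zuq urvfg efno wwp lunqy
Hunk 2: at line 3 remove [afky] add [whcv,scfp] -> 14 lines: doun utfyl fnx xnz whcv scfp wrnk fjl uufta zuq urvfg efno wwp lunqy
Hunk 3: at line 10 remove [urvfg,efno,wwp] add [cpiuz,kuvy,sfs] -> 14 lines: doun utfyl fnx xnz whcv scfp wrnk fjl uufta zuq cpiuz kuvy sfs lunqy
Hunk 4: at line 9 remove [cpiuz,kuvy] add [jyfbe,xctbp] -> 14 lines: doun utfyl fnx xnz whcv scfp wrnk fjl uufta zuq jyfbe xctbp sfs lunqy
Hunk 5: at line 8 remove [zuq,jyfbe,xctbp] add [libr,ervt] -> 13 lines: doun utfyl fnx xnz whcv scfp wrnk fjl uufta libr ervt sfs lunqy
Hunk 6: at line 3 remove [whcv] add [ixl,zblh] -> 14 lines: doun utfyl fnx xnz ixl zblh scfp wrnk fjl uufta libr ervt sfs lunqy
Hunk 7: at line 2 remove [xnz] add [wop] -> 14 lines: doun utfyl fnx wop ixl zblh scfp wrnk fjl uufta libr ervt sfs lunqy
Final line count: 14

Answer: 14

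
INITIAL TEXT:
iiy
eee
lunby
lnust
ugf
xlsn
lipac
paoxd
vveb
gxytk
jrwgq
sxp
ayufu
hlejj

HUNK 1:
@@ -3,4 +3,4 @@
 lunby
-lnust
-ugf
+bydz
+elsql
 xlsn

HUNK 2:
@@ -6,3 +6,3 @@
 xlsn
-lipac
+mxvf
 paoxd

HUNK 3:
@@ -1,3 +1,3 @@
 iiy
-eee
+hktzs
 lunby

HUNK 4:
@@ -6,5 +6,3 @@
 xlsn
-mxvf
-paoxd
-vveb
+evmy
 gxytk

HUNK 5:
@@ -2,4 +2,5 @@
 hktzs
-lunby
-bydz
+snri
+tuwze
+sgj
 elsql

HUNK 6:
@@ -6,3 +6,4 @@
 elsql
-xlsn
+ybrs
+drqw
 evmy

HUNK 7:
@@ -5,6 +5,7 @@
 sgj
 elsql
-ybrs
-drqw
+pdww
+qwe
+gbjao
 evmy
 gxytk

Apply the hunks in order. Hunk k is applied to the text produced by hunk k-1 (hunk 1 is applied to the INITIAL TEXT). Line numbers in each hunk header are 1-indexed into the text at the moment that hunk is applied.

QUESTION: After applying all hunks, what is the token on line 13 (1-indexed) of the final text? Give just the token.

Answer: sxp

Derivation:
Hunk 1: at line 3 remove [lnust,ugf] add [bydz,elsql] -> 14 lines: iiy eee lunby bydz elsql xlsn lipac paoxd vveb gxytk jrwgq sxp ayufu hlejj
Hunk 2: at line 6 remove [lipac] add [mxvf] -> 14 lines: iiy eee lunby bydz elsql xlsn mxvf paoxd vveb gxytk jrwgq sxp ayufu hlejj
Hunk 3: at line 1 remove [eee] add [hktzs] -> 14 lines: iiy hktzs lunby bydz elsql xlsn mxvf paoxd vveb gxytk jrwgq sxp ayufu hlejj
Hunk 4: at line 6 remove [mxvf,paoxd,vveb] add [evmy] -> 12 lines: iiy hktzs lunby bydz elsql xlsn evmy gxytk jrwgq sxp ayufu hlejj
Hunk 5: at line 2 remove [lunby,bydz] add [snri,tuwze,sgj] -> 13 lines: iiy hktzs snri tuwze sgj elsql xlsn evmy gxytk jrwgq sxp ayufu hlejj
Hunk 6: at line 6 remove [xlsn] add [ybrs,drqw] -> 14 lines: iiy hktzs snri tuwze sgj elsql ybrs drqw evmy gxytk jrwgq sxp ayufu hlejj
Hunk 7: at line 5 remove [ybrs,drqw] add [pdww,qwe,gbjao] -> 15 lines: iiy hktzs snri tuwze sgj elsql pdww qwe gbjao evmy gxytk jrwgq sxp ayufu hlejj
Final line 13: sxp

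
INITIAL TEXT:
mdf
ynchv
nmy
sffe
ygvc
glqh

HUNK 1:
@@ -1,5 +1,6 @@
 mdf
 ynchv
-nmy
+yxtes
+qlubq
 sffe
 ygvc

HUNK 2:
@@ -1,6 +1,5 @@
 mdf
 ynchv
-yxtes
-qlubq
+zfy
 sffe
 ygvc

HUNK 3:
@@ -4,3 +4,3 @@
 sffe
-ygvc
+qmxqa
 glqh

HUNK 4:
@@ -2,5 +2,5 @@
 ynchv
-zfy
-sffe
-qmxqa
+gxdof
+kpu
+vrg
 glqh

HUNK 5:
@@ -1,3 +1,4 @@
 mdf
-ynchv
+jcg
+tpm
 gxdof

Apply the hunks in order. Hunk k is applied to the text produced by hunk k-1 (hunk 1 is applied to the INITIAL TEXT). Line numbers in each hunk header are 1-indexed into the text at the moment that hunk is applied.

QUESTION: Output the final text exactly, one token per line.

Hunk 1: at line 1 remove [nmy] add [yxtes,qlubq] -> 7 lines: mdf ynchv yxtes qlubq sffe ygvc glqh
Hunk 2: at line 1 remove [yxtes,qlubq] add [zfy] -> 6 lines: mdf ynchv zfy sffe ygvc glqh
Hunk 3: at line 4 remove [ygvc] add [qmxqa] -> 6 lines: mdf ynchv zfy sffe qmxqa glqh
Hunk 4: at line 2 remove [zfy,sffe,qmxqa] add [gxdof,kpu,vrg] -> 6 lines: mdf ynchv gxdof kpu vrg glqh
Hunk 5: at line 1 remove [ynchv] add [jcg,tpm] -> 7 lines: mdf jcg tpm gxdof kpu vrg glqh

Answer: mdf
jcg
tpm
gxdof
kpu
vrg
glqh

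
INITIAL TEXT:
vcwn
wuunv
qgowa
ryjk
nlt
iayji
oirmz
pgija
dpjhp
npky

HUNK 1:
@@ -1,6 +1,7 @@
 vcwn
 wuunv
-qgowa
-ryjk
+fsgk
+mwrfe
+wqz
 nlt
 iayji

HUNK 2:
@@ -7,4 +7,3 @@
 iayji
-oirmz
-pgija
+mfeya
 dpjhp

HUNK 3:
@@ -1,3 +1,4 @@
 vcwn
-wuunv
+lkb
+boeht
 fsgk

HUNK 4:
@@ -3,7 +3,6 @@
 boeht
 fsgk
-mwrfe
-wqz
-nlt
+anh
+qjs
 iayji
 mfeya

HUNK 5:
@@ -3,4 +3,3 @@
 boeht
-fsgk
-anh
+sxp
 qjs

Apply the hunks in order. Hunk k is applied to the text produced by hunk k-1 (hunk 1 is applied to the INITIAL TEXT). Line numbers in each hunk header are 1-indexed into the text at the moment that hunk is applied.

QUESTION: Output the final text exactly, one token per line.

Hunk 1: at line 1 remove [qgowa,ryjk] add [fsgk,mwrfe,wqz] -> 11 lines: vcwn wuunv fsgk mwrfe wqz nlt iayji oirmz pgija dpjhp npky
Hunk 2: at line 7 remove [oirmz,pgija] add [mfeya] -> 10 lines: vcwn wuunv fsgk mwrfe wqz nlt iayji mfeya dpjhp npky
Hunk 3: at line 1 remove [wuunv] add [lkb,boeht] -> 11 lines: vcwn lkb boeht fsgk mwrfe wqz nlt iayji mfeya dpjhp npky
Hunk 4: at line 3 remove [mwrfe,wqz,nlt] add [anh,qjs] -> 10 lines: vcwn lkb boeht fsgk anh qjs iayji mfeya dpjhp npky
Hunk 5: at line 3 remove [fsgk,anh] add [sxp] -> 9 lines: vcwn lkb boeht sxp qjs iayji mfeya dpjhp npky

Answer: vcwn
lkb
boeht
sxp
qjs
iayji
mfeya
dpjhp
npky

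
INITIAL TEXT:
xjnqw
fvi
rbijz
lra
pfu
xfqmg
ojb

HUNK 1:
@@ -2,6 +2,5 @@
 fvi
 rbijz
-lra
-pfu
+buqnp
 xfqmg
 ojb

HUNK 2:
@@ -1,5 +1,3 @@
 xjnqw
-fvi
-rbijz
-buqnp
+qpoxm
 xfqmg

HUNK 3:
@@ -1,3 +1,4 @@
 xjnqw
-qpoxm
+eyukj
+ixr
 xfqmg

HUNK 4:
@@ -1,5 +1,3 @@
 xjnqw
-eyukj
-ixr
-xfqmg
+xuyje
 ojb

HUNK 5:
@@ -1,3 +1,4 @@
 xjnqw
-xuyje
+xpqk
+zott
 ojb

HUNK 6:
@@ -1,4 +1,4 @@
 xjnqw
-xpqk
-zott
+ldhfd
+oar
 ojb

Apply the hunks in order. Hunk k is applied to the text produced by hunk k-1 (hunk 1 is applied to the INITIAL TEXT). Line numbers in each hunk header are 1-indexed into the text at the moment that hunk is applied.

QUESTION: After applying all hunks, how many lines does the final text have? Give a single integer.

Hunk 1: at line 2 remove [lra,pfu] add [buqnp] -> 6 lines: xjnqw fvi rbijz buqnp xfqmg ojb
Hunk 2: at line 1 remove [fvi,rbijz,buqnp] add [qpoxm] -> 4 lines: xjnqw qpoxm xfqmg ojb
Hunk 3: at line 1 remove [qpoxm] add [eyukj,ixr] -> 5 lines: xjnqw eyukj ixr xfqmg ojb
Hunk 4: at line 1 remove [eyukj,ixr,xfqmg] add [xuyje] -> 3 lines: xjnqw xuyje ojb
Hunk 5: at line 1 remove [xuyje] add [xpqk,zott] -> 4 lines: xjnqw xpqk zott ojb
Hunk 6: at line 1 remove [xpqk,zott] add [ldhfd,oar] -> 4 lines: xjnqw ldhfd oar ojb
Final line count: 4

Answer: 4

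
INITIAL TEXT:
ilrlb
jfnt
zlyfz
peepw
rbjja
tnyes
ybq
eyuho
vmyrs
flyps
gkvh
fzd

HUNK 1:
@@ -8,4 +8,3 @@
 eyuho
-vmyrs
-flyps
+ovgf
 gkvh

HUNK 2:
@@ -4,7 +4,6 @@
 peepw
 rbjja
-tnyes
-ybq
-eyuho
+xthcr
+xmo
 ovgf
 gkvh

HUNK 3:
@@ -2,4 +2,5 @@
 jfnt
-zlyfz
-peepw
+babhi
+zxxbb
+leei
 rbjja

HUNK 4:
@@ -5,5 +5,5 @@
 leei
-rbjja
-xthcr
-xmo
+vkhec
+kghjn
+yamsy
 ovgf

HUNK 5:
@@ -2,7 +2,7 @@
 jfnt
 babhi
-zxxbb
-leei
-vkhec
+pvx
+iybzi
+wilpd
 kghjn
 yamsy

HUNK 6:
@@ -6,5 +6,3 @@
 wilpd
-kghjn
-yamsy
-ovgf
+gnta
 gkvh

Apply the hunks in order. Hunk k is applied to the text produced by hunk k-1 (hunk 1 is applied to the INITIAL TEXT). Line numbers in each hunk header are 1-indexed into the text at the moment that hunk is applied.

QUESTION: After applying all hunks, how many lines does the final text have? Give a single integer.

Answer: 9

Derivation:
Hunk 1: at line 8 remove [vmyrs,flyps] add [ovgf] -> 11 lines: ilrlb jfnt zlyfz peepw rbjja tnyes ybq eyuho ovgf gkvh fzd
Hunk 2: at line 4 remove [tnyes,ybq,eyuho] add [xthcr,xmo] -> 10 lines: ilrlb jfnt zlyfz peepw rbjja xthcr xmo ovgf gkvh fzd
Hunk 3: at line 2 remove [zlyfz,peepw] add [babhi,zxxbb,leei] -> 11 lines: ilrlb jfnt babhi zxxbb leei rbjja xthcr xmo ovgf gkvh fzd
Hunk 4: at line 5 remove [rbjja,xthcr,xmo] add [vkhec,kghjn,yamsy] -> 11 lines: ilrlb jfnt babhi zxxbb leei vkhec kghjn yamsy ovgf gkvh fzd
Hunk 5: at line 2 remove [zxxbb,leei,vkhec] add [pvx,iybzi,wilpd] -> 11 lines: ilrlb jfnt babhi pvx iybzi wilpd kghjn yamsy ovgf gkvh fzd
Hunk 6: at line 6 remove [kghjn,yamsy,ovgf] add [gnta] -> 9 lines: ilrlb jfnt babhi pvx iybzi wilpd gnta gkvh fzd
Final line count: 9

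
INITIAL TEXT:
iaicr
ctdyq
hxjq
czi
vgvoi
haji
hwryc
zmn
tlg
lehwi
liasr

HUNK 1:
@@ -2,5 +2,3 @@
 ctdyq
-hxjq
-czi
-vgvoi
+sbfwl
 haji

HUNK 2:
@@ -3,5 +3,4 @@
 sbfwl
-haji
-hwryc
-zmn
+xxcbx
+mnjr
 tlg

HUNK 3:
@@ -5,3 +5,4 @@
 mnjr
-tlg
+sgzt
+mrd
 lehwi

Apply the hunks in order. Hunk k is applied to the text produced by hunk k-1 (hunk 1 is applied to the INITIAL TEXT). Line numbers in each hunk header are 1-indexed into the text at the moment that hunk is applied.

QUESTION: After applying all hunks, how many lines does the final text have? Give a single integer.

Answer: 9

Derivation:
Hunk 1: at line 2 remove [hxjq,czi,vgvoi] add [sbfwl] -> 9 lines: iaicr ctdyq sbfwl haji hwryc zmn tlg lehwi liasr
Hunk 2: at line 3 remove [haji,hwryc,zmn] add [xxcbx,mnjr] -> 8 lines: iaicr ctdyq sbfwl xxcbx mnjr tlg lehwi liasr
Hunk 3: at line 5 remove [tlg] add [sgzt,mrd] -> 9 lines: iaicr ctdyq sbfwl xxcbx mnjr sgzt mrd lehwi liasr
Final line count: 9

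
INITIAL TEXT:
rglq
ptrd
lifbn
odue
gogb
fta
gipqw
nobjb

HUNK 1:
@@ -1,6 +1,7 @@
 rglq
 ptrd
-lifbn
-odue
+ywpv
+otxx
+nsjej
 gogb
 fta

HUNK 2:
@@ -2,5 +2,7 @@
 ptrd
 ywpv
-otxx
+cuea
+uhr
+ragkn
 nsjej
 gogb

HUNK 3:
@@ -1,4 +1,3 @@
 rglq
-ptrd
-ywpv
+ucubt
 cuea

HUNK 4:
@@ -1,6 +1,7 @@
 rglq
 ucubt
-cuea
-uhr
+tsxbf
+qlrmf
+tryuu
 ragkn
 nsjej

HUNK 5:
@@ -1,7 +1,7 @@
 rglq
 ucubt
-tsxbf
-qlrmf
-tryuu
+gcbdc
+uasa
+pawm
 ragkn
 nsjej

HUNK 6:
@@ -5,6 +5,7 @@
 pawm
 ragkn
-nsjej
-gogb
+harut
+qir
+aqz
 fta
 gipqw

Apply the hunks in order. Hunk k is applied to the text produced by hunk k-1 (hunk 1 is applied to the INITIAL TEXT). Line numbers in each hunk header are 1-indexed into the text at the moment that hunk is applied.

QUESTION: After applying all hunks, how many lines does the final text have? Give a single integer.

Hunk 1: at line 1 remove [lifbn,odue] add [ywpv,otxx,nsjej] -> 9 lines: rglq ptrd ywpv otxx nsjej gogb fta gipqw nobjb
Hunk 2: at line 2 remove [otxx] add [cuea,uhr,ragkn] -> 11 lines: rglq ptrd ywpv cuea uhr ragkn nsjej gogb fta gipqw nobjb
Hunk 3: at line 1 remove [ptrd,ywpv] add [ucubt] -> 10 lines: rglq ucubt cuea uhr ragkn nsjej gogb fta gipqw nobjb
Hunk 4: at line 1 remove [cuea,uhr] add [tsxbf,qlrmf,tryuu] -> 11 lines: rglq ucubt tsxbf qlrmf tryuu ragkn nsjej gogb fta gipqw nobjb
Hunk 5: at line 1 remove [tsxbf,qlrmf,tryuu] add [gcbdc,uasa,pawm] -> 11 lines: rglq ucubt gcbdc uasa pawm ragkn nsjej gogb fta gipqw nobjb
Hunk 6: at line 5 remove [nsjej,gogb] add [harut,qir,aqz] -> 12 lines: rglq ucubt gcbdc uasa pawm ragkn harut qir aqz fta gipqw nobjb
Final line count: 12

Answer: 12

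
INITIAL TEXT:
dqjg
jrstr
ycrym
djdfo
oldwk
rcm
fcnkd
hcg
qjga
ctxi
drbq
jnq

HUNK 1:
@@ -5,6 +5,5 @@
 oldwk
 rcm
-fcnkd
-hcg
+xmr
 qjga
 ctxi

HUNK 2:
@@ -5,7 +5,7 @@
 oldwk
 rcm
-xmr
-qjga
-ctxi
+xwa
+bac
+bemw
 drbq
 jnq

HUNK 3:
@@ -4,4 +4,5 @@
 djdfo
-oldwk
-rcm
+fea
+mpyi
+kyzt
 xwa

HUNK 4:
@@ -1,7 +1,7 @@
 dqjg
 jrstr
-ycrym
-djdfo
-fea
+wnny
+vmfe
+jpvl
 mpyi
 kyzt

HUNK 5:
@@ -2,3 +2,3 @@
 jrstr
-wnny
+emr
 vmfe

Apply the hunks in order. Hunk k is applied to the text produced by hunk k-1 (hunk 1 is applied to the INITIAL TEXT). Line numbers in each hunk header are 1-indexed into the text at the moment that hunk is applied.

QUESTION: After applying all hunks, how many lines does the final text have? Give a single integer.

Hunk 1: at line 5 remove [fcnkd,hcg] add [xmr] -> 11 lines: dqjg jrstr ycrym djdfo oldwk rcm xmr qjga ctxi drbq jnq
Hunk 2: at line 5 remove [xmr,qjga,ctxi] add [xwa,bac,bemw] -> 11 lines: dqjg jrstr ycrym djdfo oldwk rcm xwa bac bemw drbq jnq
Hunk 3: at line 4 remove [oldwk,rcm] add [fea,mpyi,kyzt] -> 12 lines: dqjg jrstr ycrym djdfo fea mpyi kyzt xwa bac bemw drbq jnq
Hunk 4: at line 1 remove [ycrym,djdfo,fea] add [wnny,vmfe,jpvl] -> 12 lines: dqjg jrstr wnny vmfe jpvl mpyi kyzt xwa bac bemw drbq jnq
Hunk 5: at line 2 remove [wnny] add [emr] -> 12 lines: dqjg jrstr emr vmfe jpvl mpyi kyzt xwa bac bemw drbq jnq
Final line count: 12

Answer: 12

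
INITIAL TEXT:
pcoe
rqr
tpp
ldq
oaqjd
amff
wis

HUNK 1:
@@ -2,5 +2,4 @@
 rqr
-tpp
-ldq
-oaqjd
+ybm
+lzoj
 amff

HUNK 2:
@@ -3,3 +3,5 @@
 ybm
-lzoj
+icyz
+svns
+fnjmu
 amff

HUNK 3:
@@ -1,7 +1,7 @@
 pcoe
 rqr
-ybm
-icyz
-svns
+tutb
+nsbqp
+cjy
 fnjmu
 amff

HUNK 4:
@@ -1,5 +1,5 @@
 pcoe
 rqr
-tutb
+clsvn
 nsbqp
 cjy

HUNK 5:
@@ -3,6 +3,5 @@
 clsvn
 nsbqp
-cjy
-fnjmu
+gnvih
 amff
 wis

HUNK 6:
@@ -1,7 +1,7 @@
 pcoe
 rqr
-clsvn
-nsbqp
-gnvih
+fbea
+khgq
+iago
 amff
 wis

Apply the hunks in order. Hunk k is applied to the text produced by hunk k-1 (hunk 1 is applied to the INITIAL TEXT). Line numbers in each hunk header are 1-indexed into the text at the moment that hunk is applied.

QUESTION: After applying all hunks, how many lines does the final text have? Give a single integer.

Answer: 7

Derivation:
Hunk 1: at line 2 remove [tpp,ldq,oaqjd] add [ybm,lzoj] -> 6 lines: pcoe rqr ybm lzoj amff wis
Hunk 2: at line 3 remove [lzoj] add [icyz,svns,fnjmu] -> 8 lines: pcoe rqr ybm icyz svns fnjmu amff wis
Hunk 3: at line 1 remove [ybm,icyz,svns] add [tutb,nsbqp,cjy] -> 8 lines: pcoe rqr tutb nsbqp cjy fnjmu amff wis
Hunk 4: at line 1 remove [tutb] add [clsvn] -> 8 lines: pcoe rqr clsvn nsbqp cjy fnjmu amff wis
Hunk 5: at line 3 remove [cjy,fnjmu] add [gnvih] -> 7 lines: pcoe rqr clsvn nsbqp gnvih amff wis
Hunk 6: at line 1 remove [clsvn,nsbqp,gnvih] add [fbea,khgq,iago] -> 7 lines: pcoe rqr fbea khgq iago amff wis
Final line count: 7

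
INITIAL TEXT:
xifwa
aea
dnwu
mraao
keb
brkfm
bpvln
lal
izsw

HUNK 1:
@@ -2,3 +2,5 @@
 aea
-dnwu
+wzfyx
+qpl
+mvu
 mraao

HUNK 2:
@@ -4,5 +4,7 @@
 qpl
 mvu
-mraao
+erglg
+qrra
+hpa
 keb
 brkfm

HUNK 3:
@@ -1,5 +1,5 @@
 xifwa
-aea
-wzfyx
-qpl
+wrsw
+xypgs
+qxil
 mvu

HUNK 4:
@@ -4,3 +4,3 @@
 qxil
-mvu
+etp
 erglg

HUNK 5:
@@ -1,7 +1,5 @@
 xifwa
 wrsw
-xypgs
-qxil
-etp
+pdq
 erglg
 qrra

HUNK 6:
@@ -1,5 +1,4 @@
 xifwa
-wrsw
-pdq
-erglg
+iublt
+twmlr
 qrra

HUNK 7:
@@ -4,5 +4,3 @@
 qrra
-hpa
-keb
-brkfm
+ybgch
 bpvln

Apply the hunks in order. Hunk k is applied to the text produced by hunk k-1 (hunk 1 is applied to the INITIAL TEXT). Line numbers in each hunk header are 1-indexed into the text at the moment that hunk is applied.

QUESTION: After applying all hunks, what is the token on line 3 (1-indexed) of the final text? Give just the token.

Hunk 1: at line 2 remove [dnwu] add [wzfyx,qpl,mvu] -> 11 lines: xifwa aea wzfyx qpl mvu mraao keb brkfm bpvln lal izsw
Hunk 2: at line 4 remove [mraao] add [erglg,qrra,hpa] -> 13 lines: xifwa aea wzfyx qpl mvu erglg qrra hpa keb brkfm bpvln lal izsw
Hunk 3: at line 1 remove [aea,wzfyx,qpl] add [wrsw,xypgs,qxil] -> 13 lines: xifwa wrsw xypgs qxil mvu erglg qrra hpa keb brkfm bpvln lal izsw
Hunk 4: at line 4 remove [mvu] add [etp] -> 13 lines: xifwa wrsw xypgs qxil etp erglg qrra hpa keb brkfm bpvln lal izsw
Hunk 5: at line 1 remove [xypgs,qxil,etp] add [pdq] -> 11 lines: xifwa wrsw pdq erglg qrra hpa keb brkfm bpvln lal izsw
Hunk 6: at line 1 remove [wrsw,pdq,erglg] add [iublt,twmlr] -> 10 lines: xifwa iublt twmlr qrra hpa keb brkfm bpvln lal izsw
Hunk 7: at line 4 remove [hpa,keb,brkfm] add [ybgch] -> 8 lines: xifwa iublt twmlr qrra ybgch bpvln lal izsw
Final line 3: twmlr

Answer: twmlr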